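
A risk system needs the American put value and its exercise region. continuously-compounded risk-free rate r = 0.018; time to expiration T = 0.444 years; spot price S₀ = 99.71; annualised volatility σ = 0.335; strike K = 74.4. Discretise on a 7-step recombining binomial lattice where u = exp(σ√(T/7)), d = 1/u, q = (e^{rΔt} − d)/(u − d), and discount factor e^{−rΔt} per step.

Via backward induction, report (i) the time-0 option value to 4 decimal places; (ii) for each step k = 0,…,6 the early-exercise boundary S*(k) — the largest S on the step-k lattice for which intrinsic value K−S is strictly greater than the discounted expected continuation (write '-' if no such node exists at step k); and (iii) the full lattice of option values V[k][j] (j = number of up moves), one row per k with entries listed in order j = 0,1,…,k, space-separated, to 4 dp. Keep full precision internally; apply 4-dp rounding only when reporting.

price = 0.7448
boundary = - - - - - - 60.1022
tree:
0.7448
1.2934 0.1656
2.2133 0.3223 0.0000
3.7158 0.6274 0.0000 0.0000
6.0799 1.2212 0.0000 0.0000 0.0000
9.5900 2.3771 0.0000 0.0000 0.0000 0.0000
14.2978 4.6271 0.0000 0.0000 0.0000 0.0000 0.0000
19.1606 9.0069 0.0000 0.0000 0.0000 0.0000 0.0000 0.0000

Δt=0.06343, u=1.08803, d=0.91909, q=0.48568, disc=e^(-rΔt)=0.99886
k=7 terminal: V=max(K-S,0) → 19.1606 9.0069 0.0000 0.0000 0.0000 0.0000 0.0000 0.0000
k=6: j=0 S=60.1022 intr=14.2978 cont=14.2129 V=14.2978[EX]; j=1 S=71.1497 intr=3.2503 cont=4.6271 V=4.6271[hold]; j=2 S=84.2279 intr=0.0000 cont=0.0000 V=0.0000[hold]; j=3 S=99.7100 intr=0.0000 cont=0.0000 V=0.0000[hold]; j=4 S=118.0379 intr=0.0000 cont=0.0000 V=0.0000[hold]; j=5 S=139.7347 intr=0.0000 cont=0.0000 V=0.0000[hold]; j=6 S=165.4196 intr=0.0000 cont=0.0000 V=0.0000[hold]  S*(6)=60.1022
k=5: j=0 S=65.3931 intr=9.0069 cont=9.5900 V=9.5900[hold]; j=1 S=77.4131 intr=0.0000 cont=2.3771 V=2.3771[hold]; j=2 S=91.6426 intr=0.0000 cont=0.0000 V=0.0000[hold]; j=3 S=108.4876 intr=0.0000 cont=0.0000 V=0.0000[hold]; j=4 S=128.4289 intr=0.0000 cont=0.0000 V=0.0000[hold]; j=5 S=152.0357 intr=0.0000 cont=0.0000 V=0.0000[hold]  S*(5)=-
k=4: j=0 S=71.1497 intr=3.2503 cont=6.0799 V=6.0799[hold]; j=1 S=84.2279 intr=0.0000 cont=1.2212 V=1.2212[hold]; j=2 S=99.7100 intr=0.0000 cont=0.0000 V=0.0000[hold]; j=3 S=118.0379 intr=0.0000 cont=0.0000 V=0.0000[hold]; j=4 S=139.7347 intr=0.0000 cont=0.0000 V=0.0000[hold]  S*(4)=-
k=3: j=0 S=77.4131 intr=0.0000 cont=3.7158 V=3.7158[hold]; j=1 S=91.6426 intr=0.0000 cont=0.6274 V=0.6274[hold]; j=2 S=108.4876 intr=0.0000 cont=0.0000 V=0.0000[hold]; j=3 S=128.4289 intr=0.0000 cont=0.0000 V=0.0000[hold]  S*(3)=-
k=2: j=0 S=84.2279 intr=0.0000 cont=2.2133 V=2.2133[hold]; j=1 S=99.7100 intr=0.0000 cont=0.3223 V=0.3223[hold]; j=2 S=118.0379 intr=0.0000 cont=0.0000 V=0.0000[hold]  S*(2)=-
k=1: j=0 S=91.6426 intr=0.0000 cont=1.2934 V=1.2934[hold]; j=1 S=108.4876 intr=0.0000 cont=0.1656 V=0.1656[hold]  S*(1)=-
k=0: j=0 S=99.7100 intr=0.0000 cont=0.7448 V=0.7448[hold]  S*(0)=-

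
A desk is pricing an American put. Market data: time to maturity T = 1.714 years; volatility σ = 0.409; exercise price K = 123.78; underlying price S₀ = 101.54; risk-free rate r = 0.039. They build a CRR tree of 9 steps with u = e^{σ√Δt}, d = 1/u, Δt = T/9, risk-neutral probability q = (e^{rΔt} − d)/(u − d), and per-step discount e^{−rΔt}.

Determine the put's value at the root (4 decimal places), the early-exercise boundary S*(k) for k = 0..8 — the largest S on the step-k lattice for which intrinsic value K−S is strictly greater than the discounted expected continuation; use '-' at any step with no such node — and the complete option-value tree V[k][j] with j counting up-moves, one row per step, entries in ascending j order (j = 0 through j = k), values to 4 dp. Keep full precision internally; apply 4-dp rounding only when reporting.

params: Δt=0.19044 u=1.19541 d=0.83653 q=0.47627 e^(-rΔt)=0.99260
t_9 payoffs: 103.4099 94.6712 82.1835 64.3386 38.8383 2.3983 0.0000 0.0000 0.0000 0.0000
t_8: node(8,0) S=24.3505 payoff=99.4295 vs cont=98.5135 → 99.4295 [stop]  node(8,1) S=34.7969 payoff=88.9831 vs cont=88.0671 → 88.9831 [stop]  node(8,2) S=49.7248 payoff=74.0552 vs cont=73.1393 → 74.0552 [stop]  node(8,3) S=71.0567 payoff=52.7233 vs cont=51.8074 → 52.7233 [stop]  node(8,4) S=101.5400 payoff=22.2400 vs cont=21.3241 → 22.2400 [stop]  node(8,5) S=145.1006 payoff=0.0000 vs cont=1.2468 → 1.2468 [wait]  node(8,6) S=207.3488 payoff=0.0000 vs cont=0.0000 → 0.0000 [wait]  node(8,7) S=296.3013 payoff=0.0000 vs cont=0.0000 → 0.0000 [wait]  node(8,8) S=423.4145 payoff=0.0000 vs cont=0.0000 → 0.0000 [wait]  ⇒ S*(8)=101.5400
t_7: node(7,0) S=29.1088 payoff=94.6712 vs cont=93.7552 → 94.6712 [stop]  node(7,1) S=41.5965 payoff=82.1835 vs cont=81.2676 → 82.1835 [stop]  node(7,2) S=59.4414 payoff=64.3386 vs cont=63.4227 → 64.3386 [stop]  node(7,3) S=84.9417 payoff=38.8383 vs cont=37.9223 → 38.8383 [stop]  node(7,4) S=121.3817 payoff=2.3983 vs cont=12.1510 → 12.1510 [wait]  node(7,5) S=173.4544 payoff=0.0000 vs cont=0.6481 → 0.6481 [wait]  node(7,6) S=247.8663 payoff=0.0000 vs cont=0.0000 → 0.0000 [wait]  node(7,7) S=354.2009 payoff=0.0000 vs cont=0.0000 → 0.0000 [wait]  ⇒ S*(7)=84.9417
t_6: node(6,0) S=34.7969 payoff=88.9831 vs cont=88.0671 → 88.9831 [stop]  node(6,1) S=49.7248 payoff=74.0552 vs cont=73.1393 → 74.0552 [stop]  node(6,2) S=71.0567 payoff=52.7233 vs cont=51.8074 → 52.7233 [stop]  node(6,3) S=101.5400 payoff=22.2400 vs cont=25.9346 → 25.9346 [wait]  node(6,4) S=145.1006 payoff=0.0000 vs cont=6.6231 → 6.6231 [wait]  node(6,5) S=207.3488 payoff=0.0000 vs cont=0.3369 → 0.3369 [wait]  node(6,6) S=296.3013 payoff=0.0000 vs cont=0.0000 → 0.0000 [wait]  ⇒ S*(6)=71.0567
t_5: node(5,0) S=41.5965 payoff=82.1835 vs cont=81.2676 → 82.1835 [stop]  node(5,1) S=59.4414 payoff=64.3386 vs cont=63.4227 → 64.3386 [stop]  node(5,2) S=84.9417 payoff=38.8383 vs cont=39.6689 → 39.6689 [wait]  node(5,3) S=121.3817 payoff=2.3983 vs cont=16.6133 → 16.6133 [wait]  node(5,4) S=173.4544 payoff=0.0000 vs cont=3.6024 → 3.6024 [wait]  node(5,5) S=247.8663 payoff=0.0000 vs cont=0.1752 → 0.1752 [wait]  ⇒ S*(5)=59.4414
t_4: node(4,0) S=49.7248 payoff=74.0552 vs cont=73.1393 → 74.0552 [stop]  node(4,1) S=71.0567 payoff=52.7233 vs cont=52.2000 → 52.7233 [stop]  node(4,2) S=101.5400 payoff=22.2400 vs cont=28.4759 → 28.4759 [wait]  node(4,3) S=145.1006 payoff=0.0000 vs cont=10.3395 → 10.3395 [wait]  node(4,4) S=207.3488 payoff=0.0000 vs cont=1.9555 → 1.9555 [wait]  ⇒ S*(4)=71.0567
t_3: node(3,0) S=59.4414 payoff=64.3386 vs cont=63.4227 → 64.3386 [stop]  node(3,1) S=84.9417 payoff=38.8383 vs cont=40.8703 → 40.8703 [wait]  node(3,2) S=121.3817 payoff=2.3983 vs cont=19.6913 → 19.6913 [wait]  node(3,3) S=173.4544 payoff=0.0000 vs cont=6.2995 → 6.2995 [wait]  ⇒ S*(3)=59.4414
t_2: node(2,0) S=71.0567 payoff=52.7233 vs cont=52.7680 → 52.7680 [wait]  node(2,1) S=101.5400 payoff=22.2400 vs cont=30.5556 → 30.5556 [wait]  node(2,2) S=145.1006 payoff=0.0000 vs cont=13.2147 → 13.2147 [wait]  ⇒ S*(2)=-
t_1: node(1,0) S=84.9417 payoff=38.8383 vs cont=41.8767 → 41.8767 [wait]  node(1,1) S=121.3817 payoff=2.3983 vs cont=22.1317 → 22.1317 [wait]  ⇒ S*(1)=-
t_0: node(0,0) S=101.5400 payoff=22.2400 vs cont=32.2325 → 32.2325 [wait]  ⇒ S*(0)=-

price = 32.2325
boundary = - - - 59.4414 71.0567 59.4414 71.0567 84.9417 101.5400
tree:
32.2325
41.8767 22.1317
52.7680 30.5556 13.2147
64.3386 40.8703 19.6913 6.2995
74.0552 52.7233 28.4759 10.3395 1.9555
82.1835 64.3386 39.6689 16.6133 3.6024 0.1752
88.9831 74.0552 52.7233 25.9346 6.6231 0.3369 0.0000
94.6712 82.1835 64.3386 38.8383 12.1510 0.6481 0.0000 0.0000
99.4295 88.9831 74.0552 52.7233 22.2400 1.2468 0.0000 0.0000 0.0000
103.4099 94.6712 82.1835 64.3386 38.8383 2.3983 0.0000 0.0000 0.0000 0.0000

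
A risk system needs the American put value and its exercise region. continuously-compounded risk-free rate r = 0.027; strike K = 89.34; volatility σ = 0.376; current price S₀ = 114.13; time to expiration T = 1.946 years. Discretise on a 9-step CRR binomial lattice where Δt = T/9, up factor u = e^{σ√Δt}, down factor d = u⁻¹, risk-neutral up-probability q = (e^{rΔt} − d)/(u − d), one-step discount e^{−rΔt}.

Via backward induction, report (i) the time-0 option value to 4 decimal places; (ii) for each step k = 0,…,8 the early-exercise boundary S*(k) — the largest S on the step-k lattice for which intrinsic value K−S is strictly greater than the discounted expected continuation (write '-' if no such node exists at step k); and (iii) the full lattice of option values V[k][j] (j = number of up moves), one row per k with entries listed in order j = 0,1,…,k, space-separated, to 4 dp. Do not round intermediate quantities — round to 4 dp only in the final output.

params: Δt=0.21622 u=1.19105 d=0.83959 q=0.47306 e^(-rΔt)=0.99418
t_9 payoffs: 65.6799 55.7756 41.7252 21.7931 0.0000 0.0000 0.0000 0.0000 0.0000 0.0000
t_8: node(8,0) S=28.1804 payoff=61.1596 vs cont=60.6395 → 61.1596 [stop]  node(8,1) S=39.9770 payoff=49.3630 vs cont=48.8429 → 49.3630 [stop]  node(8,2) S=56.7118 payoff=32.6282 vs cont=32.1081 → 32.6282 [stop]  node(8,3) S=80.4520 payoff=8.8880 vs cont=11.4168 → 11.4168 [wait]  node(8,4) S=114.1300 payoff=0.0000 vs cont=0.0000 → 0.0000 [wait]  node(8,5) S=161.9060 payoff=0.0000 vs cont=0.0000 → 0.0000 [wait]  node(8,6) S=229.6815 payoff=0.0000 vs cont=0.0000 → 0.0000 [wait]  node(8,7) S=325.8286 payoff=0.0000 vs cont=0.0000 → 0.0000 [wait]  node(8,8) S=462.2238 payoff=0.0000 vs cont=0.0000 → 0.0000 [wait]  ⇒ S*(8)=56.7118
t_7: node(7,0) S=33.5644 payoff=55.7756 vs cont=55.2556 → 55.7756 [stop]  node(7,1) S=47.6148 payoff=41.7252 vs cont=41.2051 → 41.7252 [stop]  node(7,2) S=67.5469 payoff=21.7931 vs cont=22.4624 → 22.4624 [wait]  node(7,3) S=95.8227 payoff=0.0000 vs cont=5.9810 → 5.9810 [wait]  node(7,4) S=135.9350 payoff=0.0000 vs cont=0.0000 → 0.0000 [wait]  node(7,5) S=192.8388 payoff=0.0000 vs cont=0.0000 → 0.0000 [wait]  node(7,6) S=273.5632 payoff=0.0000 vs cont=0.0000 → 0.0000 [wait]  node(7,7) S=388.0795 payoff=0.0000 vs cont=0.0000 → 0.0000 [wait]  ⇒ S*(7)=47.6148
t_6: node(6,0) S=39.9770 payoff=49.3630 vs cont=48.8429 → 49.3630 [stop]  node(6,1) S=56.7118 payoff=32.6282 vs cont=32.4229 → 32.6282 [stop]  node(6,2) S=80.4520 payoff=8.8880 vs cont=14.5803 → 14.5803 [wait]  node(6,3) S=114.1300 payoff=0.0000 vs cont=3.1333 → 3.1333 [wait]  node(6,4) S=161.9060 payoff=0.0000 vs cont=0.0000 → 0.0000 [wait]  node(6,5) S=229.6815 payoff=0.0000 vs cont=0.0000 → 0.0000 [wait]  node(6,6) S=325.8286 payoff=0.0000 vs cont=0.0000 → 0.0000 [wait]  ⇒ S*(6)=56.7118
t_5: node(5,0) S=47.6148 payoff=41.7252 vs cont=41.2051 → 41.7252 [stop]  node(5,1) S=67.5469 payoff=21.7931 vs cont=23.9502 → 23.9502 [wait]  node(5,2) S=95.8227 payoff=0.0000 vs cont=9.1118 → 9.1118 [wait]  node(5,3) S=135.9350 payoff=0.0000 vs cont=1.6414 → 1.6414 [wait]  node(5,4) S=192.8388 payoff=0.0000 vs cont=0.0000 → 0.0000 [wait]  node(5,5) S=273.5632 payoff=0.0000 vs cont=0.0000 → 0.0000 [wait]  ⇒ S*(5)=47.6148
t_4: node(4,0) S=56.7118 payoff=32.6282 vs cont=33.1226 → 33.1226 [wait]  node(4,1) S=80.4520 payoff=8.8880 vs cont=16.8322 → 16.8322 [wait]  node(4,2) S=114.1300 payoff=0.0000 vs cont=5.5454 → 5.5454 [wait]  node(4,3) S=161.9060 payoff=0.0000 vs cont=0.8599 → 0.8599 [wait]  node(4,4) S=229.6815 payoff=0.0000 vs cont=0.0000 → 0.0000 [wait]  ⇒ S*(4)=-
t_3: node(3,0) S=67.5469 payoff=21.7931 vs cont=25.2683 → 25.2683 [wait]  node(3,1) S=95.8227 payoff=0.0000 vs cont=11.4260 → 11.4260 [wait]  node(3,2) S=135.9350 payoff=0.0000 vs cont=3.3095 → 3.3095 [wait]  node(3,3) S=192.8388 payoff=0.0000 vs cont=0.4505 → 0.4505 [wait]  ⇒ S*(3)=-
t_2: node(2,0) S=80.4520 payoff=8.8880 vs cont=18.6111 → 18.6111 [wait]  node(2,1) S=114.1300 payoff=0.0000 vs cont=7.5422 → 7.5422 [wait]  node(2,2) S=161.9060 payoff=0.0000 vs cont=1.9456 → 1.9456 [wait]  ⇒ S*(2)=-
t_1: node(1,0) S=95.8227 payoff=0.0000 vs cont=13.2970 → 13.2970 [wait]  node(1,1) S=135.9350 payoff=0.0000 vs cont=4.8662 → 4.8662 [wait]  ⇒ S*(1)=-
t_0: node(0,0) S=114.1300 payoff=0.0000 vs cont=9.2545 → 9.2545 [wait]  ⇒ S*(0)=-

price = 9.2545
boundary = - - - - - 47.6148 56.7118 47.6148 56.7118
tree:
9.2545
13.2970 4.8662
18.6111 7.5422 1.9456
25.2683 11.4260 3.3095 0.4505
33.1226 16.8322 5.5454 0.8599 0.0000
41.7252 23.9502 9.1118 1.6414 0.0000 0.0000
49.3630 32.6282 14.5803 3.1333 0.0000 0.0000 0.0000
55.7756 41.7252 22.4624 5.9810 0.0000 0.0000 0.0000 0.0000
61.1596 49.3630 32.6282 11.4168 0.0000 0.0000 0.0000 0.0000 0.0000
65.6799 55.7756 41.7252 21.7931 0.0000 0.0000 0.0000 0.0000 0.0000 0.0000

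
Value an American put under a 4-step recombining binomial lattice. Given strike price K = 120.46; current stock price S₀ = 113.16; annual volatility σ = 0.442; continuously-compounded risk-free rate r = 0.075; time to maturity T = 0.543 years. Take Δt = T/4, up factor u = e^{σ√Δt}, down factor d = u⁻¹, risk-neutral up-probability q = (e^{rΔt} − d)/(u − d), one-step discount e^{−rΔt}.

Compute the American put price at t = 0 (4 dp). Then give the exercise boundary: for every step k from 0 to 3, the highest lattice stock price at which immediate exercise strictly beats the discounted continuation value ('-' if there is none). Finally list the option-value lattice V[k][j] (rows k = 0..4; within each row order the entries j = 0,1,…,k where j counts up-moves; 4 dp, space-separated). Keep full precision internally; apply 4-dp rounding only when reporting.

Δt=0.13575  u=1.17686  d=0.84972  q=0.49066  discount=0.98987
step 4 (expiry): payoffs max(K−S,0) = 61.4683 38.7563 7.3000 0.0000 0.0000
step 3: (k=3,j=0): S=69.4251, (K−S)⁺=51.0349, hold=49.8147 ⇒ V=51.0349 exercise | (k=3,j=1): S=96.1540, (K−S)⁺=24.3060, hold=23.0858 ⇒ V=24.3060 exercise | (k=3,j=2): S=133.1737, (K−S)⁺=0.0000, hold=3.6805 ⇒ V=3.6805 continue | (k=3,j=3): S=184.4462, (K−S)⁺=0.0000, hold=0.0000 ⇒ V=0.0000 continue  boundary S*=96.1540
step 2: (k=2,j=0): S=81.7037, (K−S)⁺=38.7563, hold=37.5361 ⇒ V=38.7563 exercise | (k=2,j=1): S=113.1600, (K−S)⁺=7.3000, hold=14.0423 ⇒ V=14.0423 continue | (k=2,j=2): S=156.7271, (K−S)⁺=0.0000, hold=1.8557 ⇒ V=1.8557 continue  boundary S*=81.7037
step 1: (k=1,j=0): S=96.1540, (K−S)⁺=24.3060, hold=26.3604 ⇒ V=26.3604 continue | (k=1,j=1): S=133.1737, (K−S)⁺=0.0000, hold=7.9811 ⇒ V=7.9811 continue  boundary S*=-
step 0: (k=0,j=0): S=113.1600, (K−S)⁺=7.3000, hold=17.1668 ⇒ V=17.1668 continue  boundary S*=-

price = 17.1668
boundary = - - 81.7037 96.1540
tree:
17.1668
26.3604 7.9811
38.7563 14.0423 1.8557
51.0349 24.3060 3.6805 0.0000
61.4683 38.7563 7.3000 0.0000 0.0000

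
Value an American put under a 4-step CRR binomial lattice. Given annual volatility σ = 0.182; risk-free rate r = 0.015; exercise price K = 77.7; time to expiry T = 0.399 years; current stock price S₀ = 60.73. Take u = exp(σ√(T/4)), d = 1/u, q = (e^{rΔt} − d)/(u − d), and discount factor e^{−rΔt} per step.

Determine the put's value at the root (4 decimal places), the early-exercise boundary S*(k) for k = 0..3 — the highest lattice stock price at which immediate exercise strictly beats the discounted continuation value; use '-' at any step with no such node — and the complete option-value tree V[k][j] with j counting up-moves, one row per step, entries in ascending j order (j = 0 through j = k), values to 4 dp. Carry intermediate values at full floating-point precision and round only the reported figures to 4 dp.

price = 16.9700
boundary = 60.7300 64.3231 68.1288 72.1597
tree:
16.9700
20.3624 13.3769
23.5653 16.9700 9.5712
26.5893 20.3624 13.3769 5.5403
29.4444 23.5653 16.9700 9.5712 1.2709

params: Δt=0.09975 u=1.05917 d=0.94414 q=0.49865 e^(-rΔt)=0.99850
t_4 payoffs: 29.4444 23.5653 16.9700 9.5712 1.2709
t_3: node(3,0) S=51.1107 payoff=26.5893 vs cont=26.4732 → 26.5893 [stop]  node(3,1) S=57.3376 payoff=20.3624 vs cont=20.2462 → 20.3624 [stop]  node(3,2) S=64.3231 payoff=13.3769 vs cont=13.2607 → 13.3769 [stop]  node(3,3) S=72.1597 payoff=5.5403 vs cont=5.4241 → 5.5403 [stop]  ⇒ S*(3)=72.1597
t_2: node(2,0) S=54.1347 payoff=23.5653 vs cont=23.4492 → 23.5653 [stop]  node(2,1) S=60.7300 payoff=16.9700 vs cont=16.8538 → 16.9700 [stop]  node(2,2) S=68.1288 payoff=9.5712 vs cont=9.4550 → 9.5712 [stop]  ⇒ S*(2)=68.1288
t_1: node(1,0) S=57.3376 payoff=20.3624 vs cont=20.2462 → 20.3624 [stop]  node(1,1) S=64.3231 payoff=13.3769 vs cont=13.2607 → 13.3769 [stop]  ⇒ S*(1)=64.3231
t_0: node(0,0) S=60.7300 payoff=16.9700 vs cont=16.8538 → 16.9700 [stop]  ⇒ S*(0)=60.7300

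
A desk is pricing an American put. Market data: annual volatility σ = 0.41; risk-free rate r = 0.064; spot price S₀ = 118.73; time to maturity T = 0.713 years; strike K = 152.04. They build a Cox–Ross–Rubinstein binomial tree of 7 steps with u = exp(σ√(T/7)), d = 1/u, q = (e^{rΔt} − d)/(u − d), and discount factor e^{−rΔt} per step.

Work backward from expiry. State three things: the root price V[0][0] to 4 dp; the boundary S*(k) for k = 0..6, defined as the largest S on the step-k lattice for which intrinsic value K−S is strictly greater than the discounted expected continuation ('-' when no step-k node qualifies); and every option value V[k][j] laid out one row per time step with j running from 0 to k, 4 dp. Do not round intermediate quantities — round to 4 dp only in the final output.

Δt=0.10186, u=1.13980, d=0.87735, q=0.49225, disc=e^(-rΔt)=0.99350
k=7 terminal: V=max(K-S,0) → 104.5324 90.3209 71.8582 47.8725 16.7117 0.0000 0.0000 0.0000
k=6: j=0 S=54.1491 intr=97.8909 cont=96.9030 V=97.8909[EX]; j=1 S=70.3473 intr=81.6927 cont=80.7048 V=81.6927[EX]; j=2 S=91.3911 intr=60.6489 cont=59.6610 V=60.6489[EX]; j=3 S=118.7300 intr=33.3100 cont=32.3221 V=33.3100[EX]; j=4 S=154.2471 intr=0.0000 cont=8.4302 V=8.4302[hold]; j=5 S=200.3887 intr=0.0000 cont=0.0000 V=0.0000[hold]; j=6 S=260.3333 intr=0.0000 cont=0.0000 V=0.0000[hold]  S*(6)=118.7300
k=5: j=0 S=61.7191 intr=90.3209 cont=89.3330 V=90.3209[EX]; j=1 S=80.1818 intr=71.8582 cont=70.8703 V=71.8582[EX]; j=2 S=104.1675 intr=47.8725 cont=46.8846 V=47.8725[EX]; j=3 S=135.3283 intr=16.7117 cont=20.9260 V=20.9260[hold]; j=4 S=175.8106 intr=0.0000 cont=4.2526 V=4.2526[hold]; j=5 S=228.4028 intr=0.0000 cont=0.0000 V=0.0000[hold]  S*(5)=104.1675
k=4: j=0 S=70.3473 intr=81.6927 cont=80.7048 V=81.6927[EX]; j=1 S=91.3911 intr=60.6489 cont=59.6610 V=60.6489[EX]; j=2 S=118.7300 intr=33.3100 cont=34.3831 V=34.3831[hold]; j=3 S=154.2471 intr=0.0000 cont=12.6358 V=12.6358[hold]; j=4 S=200.3887 intr=0.0000 cont=2.1452 V=2.1452[hold]  S*(4)=91.3911
k=3: j=0 S=80.1818 intr=71.8582 cont=70.8703 V=71.8582[EX]; j=1 S=104.1675 intr=47.8725 cont=47.4094 V=47.8725[EX]; j=2 S=135.3283 intr=16.7117 cont=23.5241 V=23.5241[hold]; j=3 S=175.8106 intr=0.0000 cont=7.4232 V=7.4232[hold]  S*(3)=104.1675
k=2: j=0 S=91.3911 intr=60.6489 cont=59.6610 V=60.6489[EX]; j=1 S=118.7300 intr=33.3100 cont=35.6537 V=35.6537[hold]; j=2 S=154.2471 intr=0.0000 cont=15.4970 V=15.4970[hold]  S*(2)=91.3911
k=1: j=0 S=104.1675 intr=47.8725 cont=48.0308 V=48.0308[hold]; j=1 S=135.3283 intr=16.7117 cont=25.5643 V=25.5643[hold]  S*(1)=-
k=0: j=0 S=118.7300 intr=33.3100 cont=36.7314 V=36.7314[hold]  S*(0)=-

price = 36.7314
boundary = - - 91.3911 104.1675 91.3911 104.1675 118.7300
tree:
36.7314
48.0308 25.5643
60.6489 35.6537 15.4970
71.8582 47.8725 23.5241 7.4232
81.6927 60.6489 34.3831 12.6358 2.1452
90.3209 71.8582 47.8725 20.9260 4.2526 0.0000
97.8909 81.6927 60.6489 33.3100 8.4302 0.0000 0.0000
104.5324 90.3209 71.8582 47.8725 16.7117 0.0000 0.0000 0.0000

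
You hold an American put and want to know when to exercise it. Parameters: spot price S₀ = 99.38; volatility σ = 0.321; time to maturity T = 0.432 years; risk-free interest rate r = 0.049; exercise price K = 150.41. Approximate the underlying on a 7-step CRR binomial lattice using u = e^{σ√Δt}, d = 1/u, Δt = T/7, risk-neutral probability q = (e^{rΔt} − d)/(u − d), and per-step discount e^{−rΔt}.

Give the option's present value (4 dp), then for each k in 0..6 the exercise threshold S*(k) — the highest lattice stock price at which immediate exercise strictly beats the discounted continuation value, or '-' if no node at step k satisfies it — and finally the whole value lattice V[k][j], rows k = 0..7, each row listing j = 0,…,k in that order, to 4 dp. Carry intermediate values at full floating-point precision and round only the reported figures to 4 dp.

price = 51.0300
boundary = 99.3800 107.6295 116.5638 107.6295 116.5638 126.2397 136.7189
tree:
51.0300
58.6472 42.7805
65.6806 51.0300 33.8462
72.1749 58.6472 42.7805 24.7471
78.1714 65.6806 51.0300 33.8462 15.7634
83.7083 72.1749 58.6472 42.7805 24.1703 7.4199
88.8208 78.1714 65.6806 51.0300 33.8462 13.6911 1.1698
93.5414 83.7083 72.1749 58.6472 42.7805 24.1703 2.3421 0.0000

params: Δt=0.06171 u=1.08301 d=0.92335 q=0.49904 e^(-rΔt)=0.99698
t_7 payoffs: 93.5414 83.7083 72.1749 58.6472 42.7805 24.1703 2.3421 0.0000
t_6: node(6,0) S=61.5892 payoff=88.8208 vs cont=88.3666 → 88.8208 [stop]  node(6,1) S=72.2386 payoff=78.1714 vs cont=77.7172 → 78.1714 [stop]  node(6,2) S=84.7294 payoff=65.6806 vs cont=65.2264 → 65.6806 [stop]  node(6,3) S=99.3800 payoff=51.0300 vs cont=50.5758 → 51.0300 [stop]  node(6,4) S=116.5638 payoff=33.8462 vs cont=33.3920 → 33.8462 [stop]  node(6,5) S=136.7189 payoff=13.6911 vs cont=13.2370 → 13.6911 [stop]  node(6,6) S=160.3590 payoff=0.0000 vs cont=1.1698 → 1.1698 [wait]  ⇒ S*(6)=136.7189
t_5: node(5,0) S=66.7017 payoff=83.7083 vs cont=83.2541 → 83.7083 [stop]  node(5,1) S=78.2351 payoff=72.1749 vs cont=71.7207 → 72.1749 [stop]  node(5,2) S=91.7628 payoff=58.6472 vs cont=58.1931 → 58.6472 [stop]  node(5,3) S=107.6295 payoff=42.7805 vs cont=42.3263 → 42.7805 [stop]  node(5,4) S=126.2397 payoff=24.1703 vs cont=23.7161 → 24.1703 [stop]  node(5,5) S=148.0679 payoff=2.3421 vs cont=7.4199 → 7.4199 [wait]  ⇒ S*(5)=126.2397
t_4: node(4,0) S=72.2386 payoff=78.1714 vs cont=77.7172 → 78.1714 [stop]  node(4,1) S=84.7294 payoff=65.6806 vs cont=65.2264 → 65.6806 [stop]  node(4,2) S=99.3800 payoff=51.0300 vs cont=50.5758 → 51.0300 [stop]  node(4,3) S=116.5638 payoff=33.8462 vs cont=33.3920 → 33.8462 [stop]  node(4,4) S=136.7189 payoff=13.6911 vs cont=15.7634 → 15.7634 [wait]  ⇒ S*(4)=116.5638
t_3: node(3,0) S=78.2351 payoff=72.1749 vs cont=71.7207 → 72.1749 [stop]  node(3,1) S=91.7628 payoff=58.6472 vs cont=58.1931 → 58.6472 [stop]  node(3,2) S=107.6295 payoff=42.7805 vs cont=42.3263 → 42.7805 [stop]  node(3,3) S=126.2397 payoff=24.1703 vs cont=24.7471 → 24.7471 [wait]  ⇒ S*(3)=107.6295
t_2: node(2,0) S=84.7294 payoff=65.6806 vs cont=65.2264 → 65.6806 [stop]  node(2,1) S=99.3800 payoff=51.0300 vs cont=50.5758 → 51.0300 [stop]  node(2,2) S=116.5638 payoff=33.8462 vs cont=33.6791 → 33.8462 [stop]  ⇒ S*(2)=116.5638
t_1: node(1,0) S=91.7628 payoff=58.6472 vs cont=58.1931 → 58.6472 [stop]  node(1,1) S=107.6295 payoff=42.7805 vs cont=42.3263 → 42.7805 [stop]  ⇒ S*(1)=107.6295
t_0: node(0,0) S=99.3800 payoff=51.0300 vs cont=50.5758 → 51.0300 [stop]  ⇒ S*(0)=99.3800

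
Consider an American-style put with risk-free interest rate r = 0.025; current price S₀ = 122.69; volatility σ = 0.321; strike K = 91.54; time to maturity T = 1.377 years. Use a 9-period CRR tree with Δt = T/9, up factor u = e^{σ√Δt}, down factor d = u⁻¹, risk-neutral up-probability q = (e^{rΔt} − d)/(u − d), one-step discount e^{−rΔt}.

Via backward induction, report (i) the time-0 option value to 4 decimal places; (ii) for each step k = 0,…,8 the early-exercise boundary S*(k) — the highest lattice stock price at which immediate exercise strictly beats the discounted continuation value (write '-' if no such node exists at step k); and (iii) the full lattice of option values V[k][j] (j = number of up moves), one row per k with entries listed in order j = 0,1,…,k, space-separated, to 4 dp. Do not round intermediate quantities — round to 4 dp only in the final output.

Δt=0.15300  u=1.13378  d=0.88200  q=0.48387  discount=0.99618
step 9 (expiry): payoffs max(K−S,0) = 51.9086 40.5952 26.0523 7.3580 0.0000 0.0000 0.0000 0.0000 0.0000 0.0000
step 8: (k=8,j=0): S=44.9334, (K−S)⁺=46.6066, hold=46.2571 ⇒ V=46.6066 exercise | (k=8,j=1): S=57.7603, (K−S)⁺=33.7797, hold=33.4302 ⇒ V=33.7797 exercise | (k=8,j=2): S=74.2488, (K−S)⁺=17.2912, hold=16.9417 ⇒ V=17.2912 exercise | (k=8,j=3): S=95.4441, (K−S)⁺=0.0000, hold=3.7832 ⇒ V=3.7832 continue | (k=8,j=4): S=122.6900, (K−S)⁺=0.0000, hold=0.0000 ⇒ V=0.0000 continue | (k=8,j=5): S=157.7136, (K−S)⁺=0.0000, hold=0.0000 ⇒ V=0.0000 continue | (k=8,j=6): S=202.7351, (K−S)⁺=0.0000, hold=0.0000 ⇒ V=0.0000 continue | (k=8,j=7): S=260.6087, (K−S)⁺=0.0000, hold=0.0000 ⇒ V=0.0000 continue | (k=8,j=8): S=335.0030, (K−S)⁺=0.0000, hold=0.0000 ⇒ V=0.0000 continue  boundary S*=74.2488
step 7: (k=7,j=0): S=50.9448, (K−S)⁺=40.5952, hold=40.2458 ⇒ V=40.5952 exercise | (k=7,j=1): S=65.4877, (K−S)⁺=26.0523, hold=25.7029 ⇒ V=26.0523 exercise | (k=7,j=2): S=84.1820, (K−S)⁺=7.3580, hold=10.7140 ⇒ V=10.7140 continue | (k=7,j=3): S=108.2129, (K−S)⁺=0.0000, hold=1.9451 ⇒ V=1.9451 continue | (k=7,j=4): S=139.1038, (K−S)⁺=0.0000, hold=0.0000 ⇒ V=0.0000 continue | (k=7,j=5): S=178.8130, (K−S)⁺=0.0000, hold=0.0000 ⇒ V=0.0000 continue | (k=7,j=6): S=229.8576, (K−S)⁺=0.0000, hold=0.0000 ⇒ V=0.0000 continue | (k=7,j=7): S=295.4737, (K−S)⁺=0.0000, hold=0.0000 ⇒ V=0.0000 continue  boundary S*=65.4877
step 6: (k=6,j=0): S=57.7603, (K−S)⁺=33.7797, hold=33.4302 ⇒ V=33.7797 exercise | (k=6,j=1): S=74.2488, (K−S)⁺=17.2912, hold=18.5594 ⇒ V=18.5594 continue | (k=6,j=2): S=95.4441, (K−S)⁺=0.0000, hold=6.4463 ⇒ V=6.4463 continue | (k=6,j=3): S=122.6900, (K−S)⁺=0.0000, hold=1.0001 ⇒ V=1.0001 continue | (k=6,j=4): S=157.7136, (K−S)⁺=0.0000, hold=0.0000 ⇒ V=0.0000 continue | (k=6,j=5): S=202.7351, (K−S)⁺=0.0000, hold=0.0000 ⇒ V=0.0000 continue | (k=6,j=6): S=260.6087, (K−S)⁺=0.0000, hold=0.0000 ⇒ V=0.0000 continue  boundary S*=57.7603
step 5: (k=5,j=0): S=65.4877, (K−S)⁺=26.0523, hold=26.3142 ⇒ V=26.3142 continue | (k=5,j=1): S=84.1820, (K−S)⁺=7.3580, hold=12.6497 ⇒ V=12.6497 continue | (k=5,j=2): S=108.2129, (K−S)⁺=0.0000, hold=3.7965 ⇒ V=3.7965 continue | (k=5,j=3): S=139.1038, (K−S)⁺=0.0000, hold=0.5142 ⇒ V=0.5142 continue | (k=5,j=4): S=178.8130, (K−S)⁺=0.0000, hold=0.0000 ⇒ V=0.0000 continue | (k=5,j=5): S=229.8576, (K−S)⁺=0.0000, hold=0.0000 ⇒ V=0.0000 continue  boundary S*=-
step 4: (k=4,j=0): S=74.2488, (K−S)⁺=17.2912, hold=19.6271 ⇒ V=19.6271 continue | (k=4,j=1): S=95.4441, (K−S)⁺=0.0000, hold=8.3339 ⇒ V=8.3339 continue | (k=4,j=2): S=122.6900, (K−S)⁺=0.0000, hold=2.1999 ⇒ V=2.1999 continue | (k=4,j=3): S=157.7136, (K−S)⁺=0.0000, hold=0.2644 ⇒ V=0.2644 continue | (k=4,j=4): S=202.7351, (K−S)⁺=0.0000, hold=0.0000 ⇒ V=0.0000 continue  boundary S*=-
step 3: (k=3,j=0): S=84.1820, (K−S)⁺=7.3580, hold=14.1086 ⇒ V=14.1086 continue | (k=3,j=1): S=108.2129, (K−S)⁺=0.0000, hold=5.3453 ⇒ V=5.3453 continue | (k=3,j=2): S=139.1038, (K−S)⁺=0.0000, hold=1.2585 ⇒ V=1.2585 continue | (k=3,j=3): S=178.8130, (K−S)⁺=0.0000, hold=0.1359 ⇒ V=0.1359 continue  boundary S*=-
step 2: (k=2,j=0): S=95.4441, (K−S)⁺=0.0000, hold=9.8306 ⇒ V=9.8306 continue | (k=2,j=1): S=122.6900, (K−S)⁺=0.0000, hold=3.3550 ⇒ V=3.3550 continue | (k=2,j=2): S=157.7136, (K−S)⁺=0.0000, hold=0.7126 ⇒ V=0.7126 continue  boundary S*=-
step 1: (k=1,j=0): S=108.2129, (K−S)⁺=0.0000, hold=6.6717 ⇒ V=6.6717 continue | (k=1,j=1): S=139.1038, (K−S)⁺=0.0000, hold=2.0685 ⇒ V=2.0685 continue  boundary S*=-
step 0: (k=0,j=0): S=122.6900, (K−S)⁺=0.0000, hold=4.4274 ⇒ V=4.4274 continue  boundary S*=-

price = 4.4274
boundary = - - - - - - 57.7603 65.4877 74.2488
tree:
4.4274
6.6717 2.0685
9.8306 3.3550 0.7126
14.1086 5.3453 1.2585 0.1359
19.6271 8.3339 2.1999 0.2644 0.0000
26.3142 12.6497 3.7965 0.5142 0.0000 0.0000
33.7797 18.5594 6.4463 1.0001 0.0000 0.0000 0.0000
40.5952 26.0523 10.7140 1.9451 0.0000 0.0000 0.0000 0.0000
46.6066 33.7797 17.2912 3.7832 0.0000 0.0000 0.0000 0.0000 0.0000
51.9086 40.5952 26.0523 7.3580 0.0000 0.0000 0.0000 0.0000 0.0000 0.0000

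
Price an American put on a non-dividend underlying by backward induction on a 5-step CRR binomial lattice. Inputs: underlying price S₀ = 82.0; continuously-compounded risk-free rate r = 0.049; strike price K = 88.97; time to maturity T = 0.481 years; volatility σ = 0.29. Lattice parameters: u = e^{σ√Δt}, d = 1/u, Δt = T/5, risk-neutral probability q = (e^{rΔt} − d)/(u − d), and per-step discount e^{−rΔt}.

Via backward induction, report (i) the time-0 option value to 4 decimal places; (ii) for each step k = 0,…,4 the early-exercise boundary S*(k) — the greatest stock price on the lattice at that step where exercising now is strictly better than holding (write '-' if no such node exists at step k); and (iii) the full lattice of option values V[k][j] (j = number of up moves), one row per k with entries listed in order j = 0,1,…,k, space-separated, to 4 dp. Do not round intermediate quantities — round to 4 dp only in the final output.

Δt=0.09620, u=1.09412, d=0.91398, q=0.50376, disc=e^(-rΔt)=0.99530
k=5 terminal: V=max(K-S,0) → 36.6706 26.3629 14.0237 0.0000 0.0000 0.0000
k=4: j=0 S=57.2216 intr=31.7484 cont=31.3300 V=31.7484[EX]; j=1 S=68.4995 intr=20.4705 cont=20.0521 V=20.4705[EX]; j=2 S=82.0000 intr=6.9700 cont=6.9264 V=6.9700[EX]; j=3 S=98.1614 intr=0.0000 cont=0.0000 V=0.0000[hold]; j=4 S=117.5080 intr=0.0000 cont=0.0000 V=0.0000[hold]  S*(4)=82.0000
k=3: j=0 S=62.6071 intr=26.3629 cont=25.9445 V=26.3629[EX]; j=1 S=74.9463 intr=14.0237 cont=13.6053 V=14.0237[EX]; j=2 S=89.7175 intr=0.0000 cont=3.4425 V=3.4425[hold]; j=3 S=107.3999 intr=0.0000 cont=0.0000 V=0.0000[hold]  S*(3)=74.9463
k=2: j=0 S=68.4995 intr=20.4705 cont=20.0521 V=20.4705[EX]; j=1 S=82.0000 intr=6.9700 cont=8.6524 V=8.6524[hold]; j=2 S=98.1614 intr=0.0000 cont=1.7003 V=1.7003[hold]  S*(2)=68.4995
k=1: j=0 S=74.9463 intr=14.0237 cont=14.4488 V=14.4488[hold]; j=1 S=89.7175 intr=0.0000 cont=5.1260 V=5.1260[hold]  S*(1)=-
k=0: j=0 S=82.0000 intr=6.9700 cont=9.7065 V=9.7065[hold]  S*(0)=-

price = 9.7065
boundary = - - 68.4995 74.9463 82.0000
tree:
9.7065
14.4488 5.1260
20.4705 8.6524 1.7003
26.3629 14.0237 3.4425 0.0000
31.7484 20.4705 6.9700 0.0000 0.0000
36.6706 26.3629 14.0237 0.0000 0.0000 0.0000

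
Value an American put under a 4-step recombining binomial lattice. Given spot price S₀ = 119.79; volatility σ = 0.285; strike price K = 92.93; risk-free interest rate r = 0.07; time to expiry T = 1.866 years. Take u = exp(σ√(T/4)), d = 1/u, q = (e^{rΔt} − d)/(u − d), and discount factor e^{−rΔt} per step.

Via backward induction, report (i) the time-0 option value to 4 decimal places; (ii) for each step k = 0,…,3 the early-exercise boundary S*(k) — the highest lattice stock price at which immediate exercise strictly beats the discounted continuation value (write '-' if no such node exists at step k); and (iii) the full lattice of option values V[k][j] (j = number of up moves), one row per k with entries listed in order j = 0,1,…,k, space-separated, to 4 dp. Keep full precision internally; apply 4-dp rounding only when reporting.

price = 4.0205
boundary = - - - 66.8044
tree:
4.0205
7.7259 1.0646
14.4693 2.3716 0.0000
26.1256 5.2833 0.0000 0.0000
37.9422 11.7697 0.0000 0.0000 0.0000

Δt=0.46650, u=1.21489, d=0.82312, q=0.53622, disc=e^(-rΔt)=0.96787
k=4 terminal: V=max(K-S,0) → 37.9422 11.7697 0.0000 0.0000 0.0000
k=3: j=0 S=66.8044 intr=26.1256 cont=23.1400 V=26.1256[EX]; j=1 S=98.6011 intr=0.0000 cont=5.2833 V=5.2833[hold]; j=2 S=145.5322 intr=0.0000 cont=0.0000 V=0.0000[hold]; j=3 S=214.8010 intr=0.0000 cont=0.0000 V=0.0000[hold]  S*(3)=66.8044
k=2: j=0 S=81.1603 intr=11.7697 cont=14.4693 V=14.4693[hold]; j=1 S=119.7900 intr=0.0000 cont=2.3716 V=2.3716[hold]; j=2 S=176.8063 intr=0.0000 cont=0.0000 V=0.0000[hold]  S*(2)=-
k=1: j=0 S=98.6011 intr=0.0000 cont=7.7259 V=7.7259[hold]; j=1 S=145.5322 intr=0.0000 cont=1.0646 V=1.0646[hold]  S*(1)=-
k=0: j=0 S=119.7900 intr=0.0000 cont=4.0205 V=4.0205[hold]  S*(0)=-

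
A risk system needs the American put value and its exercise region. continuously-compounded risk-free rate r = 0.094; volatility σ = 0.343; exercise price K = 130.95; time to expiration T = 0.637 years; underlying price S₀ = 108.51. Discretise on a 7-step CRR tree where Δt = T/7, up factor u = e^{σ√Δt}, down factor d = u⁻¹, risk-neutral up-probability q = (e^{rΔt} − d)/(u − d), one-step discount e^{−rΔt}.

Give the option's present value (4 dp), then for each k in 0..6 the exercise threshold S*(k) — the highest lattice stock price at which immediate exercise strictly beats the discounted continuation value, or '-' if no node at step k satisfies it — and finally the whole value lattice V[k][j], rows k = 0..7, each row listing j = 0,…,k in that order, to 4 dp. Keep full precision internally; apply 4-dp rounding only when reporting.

price = 24.1041
boundary = - 97.8438 88.2260 97.8438 88.2260 97.8438 108.5100
tree:
24.1041
33.1062 16.0482
42.7240 23.4904 9.3235
51.3963 33.1062 14.8476 4.2889
59.2162 42.7240 22.7415 7.6787 1.1755
66.2674 51.3963 33.1062 13.3827 2.4476 0.0000
72.6255 59.2162 42.7240 22.4400 5.0963 0.0000 0.0000
78.3586 66.2674 51.3963 33.1062 10.6110 0.0000 0.0000 0.0000

Δt=0.09100, u=1.10901, d=0.90170, q=0.51559, disc=e^(-rΔt)=0.99148
k=7 terminal: V=max(K-S,0) → 78.3586 66.2674 51.3963 33.1062 10.6110 0.0000 0.0000 0.0000
k=6: j=0 S=58.3245 intr=72.6255 cont=71.5102 V=72.6255[EX]; j=1 S=71.7338 intr=59.2162 cont=58.1008 V=59.2162[EX]; j=2 S=88.2260 intr=42.7240 cont=41.6086 V=42.7240[EX]; j=3 S=108.5100 intr=22.4400 cont=21.3246 V=22.4400[EX]; j=4 S=133.4574 intr=0.0000 cont=5.0963 V=5.0963[hold]; j=5 S=164.1405 intr=0.0000 cont=0.0000 V=0.0000[hold]; j=6 S=201.8779 intr=0.0000 cont=0.0000 V=0.0000[hold]  S*(6)=108.5100
k=5: j=0 S=64.6826 intr=66.2674 cont=65.1521 V=66.2674[EX]; j=1 S=79.5537 intr=51.3963 cont=50.2809 V=51.3963[EX]; j=2 S=97.8438 intr=33.1062 cont=31.9908 V=33.1062[EX]; j=3 S=120.3390 intr=10.6110 cont=13.3827 V=13.3827[hold]; j=4 S=148.0060 intr=0.0000 cont=2.4476 V=2.4476[hold]; j=5 S=182.0339 intr=0.0000 cont=0.0000 V=0.0000[hold]  S*(5)=97.8438
k=4: j=0 S=71.7338 intr=59.2162 cont=58.1008 V=59.2162[EX]; j=1 S=88.2260 intr=42.7240 cont=41.6086 V=42.7240[EX]; j=2 S=108.5100 intr=22.4400 cont=22.7415 V=22.7415[hold]; j=3 S=133.4574 intr=0.0000 cont=7.6787 V=7.6787[hold]; j=4 S=164.1405 intr=0.0000 cont=1.1755 V=1.1755[hold]  S*(4)=88.2260
k=3: j=0 S=79.5537 intr=51.3963 cont=50.2809 V=51.3963[EX]; j=1 S=97.8438 intr=33.1062 cont=32.1450 V=33.1062[EX]; j=2 S=120.3390 intr=10.6110 cont=14.8476 V=14.8476[hold]; j=3 S=148.0060 intr=0.0000 cont=4.2889 V=4.2889[hold]  S*(3)=97.8438
k=2: j=0 S=88.2260 intr=42.7240 cont=41.6086 V=42.7240[EX]; j=1 S=108.5100 intr=22.4400 cont=23.4904 V=23.4904[hold]; j=2 S=133.4574 intr=0.0000 cont=9.3235 V=9.3235[hold]  S*(2)=88.2260
k=1: j=0 S=97.8438 intr=33.1062 cont=32.5278 V=33.1062[EX]; j=1 S=120.3390 intr=10.6110 cont=16.0482 V=16.0482[hold]  S*(1)=97.8438
k=0: j=0 S=108.5100 intr=22.4400 cont=24.1041 V=24.1041[hold]  S*(0)=-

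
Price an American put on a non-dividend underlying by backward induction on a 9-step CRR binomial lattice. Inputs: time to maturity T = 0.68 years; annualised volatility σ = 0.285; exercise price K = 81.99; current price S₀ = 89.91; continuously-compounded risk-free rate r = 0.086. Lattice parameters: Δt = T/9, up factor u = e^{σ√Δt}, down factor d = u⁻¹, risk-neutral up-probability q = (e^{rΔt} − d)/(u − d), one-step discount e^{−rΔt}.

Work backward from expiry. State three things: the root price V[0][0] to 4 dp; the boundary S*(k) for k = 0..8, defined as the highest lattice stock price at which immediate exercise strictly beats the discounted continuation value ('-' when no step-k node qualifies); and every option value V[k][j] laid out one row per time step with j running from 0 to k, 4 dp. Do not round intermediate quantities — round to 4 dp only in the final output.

price = 3.2289
boundary = - - - - 65.7233 60.7711 65.7233 71.0790 65.7233
tree:
3.2289
5.0719 1.5815
7.7445 2.6878 0.5882
11.4408 4.4564 1.1019 0.1252
16.2667 7.1643 2.0323 0.2636 0.0000
21.2189 11.0745 3.6731 0.5550 0.0000 0.0000
25.7980 16.2667 6.4580 1.1687 0.0000 0.0000 0.0000
30.0320 21.2189 10.9110 2.4609 0.0000 0.0000 0.0000 0.0000
33.9470 25.7980 16.2667 5.1818 0.0000 0.0000 0.0000 0.0000 0.0000
37.5670 30.0320 21.2189 10.9110 0.0000 0.0000 0.0000 0.0000 0.0000 0.0000

Δt=0.07556  u=1.08149  d=0.92465  q=0.52199  discount=0.99352
step 9 (expiry): payoffs max(K−S,0) = 37.5670 30.0320 21.2189 10.9110 0.0000 0.0000 0.0000 0.0000 0.0000 0.0000
step 8: (k=8,j=0): S=48.0430, (K−S)⁺=33.9470, hold=33.4159 ⇒ V=33.9470 exercise | (k=8,j=1): S=56.1920, (K−S)⁺=25.7980, hold=25.2669 ⇒ V=25.7980 exercise | (k=8,j=2): S=65.7233, (K−S)⁺=16.2667, hold=15.7357 ⇒ V=16.2667 exercise | (k=8,j=3): S=76.8712, (K−S)⁺=5.1188, hold=5.1818 ⇒ V=5.1818 continue | (k=8,j=4): S=89.9100, (K−S)⁺=0.0000, hold=0.0000 ⇒ V=0.0000 continue | (k=8,j=5): S=105.1604, (K−S)⁺=0.0000, hold=0.0000 ⇒ V=0.0000 continue | (k=8,j=6): S=122.9976, (K−S)⁺=0.0000, hold=0.0000 ⇒ V=0.0000 continue | (k=8,j=7): S=143.8604, (K−S)⁺=0.0000, hold=0.0000 ⇒ V=0.0000 continue | (k=8,j=8): S=168.2618, (K−S)⁺=0.0000, hold=0.0000 ⇒ V=0.0000 continue  boundary S*=65.7233
step 7: (k=7,j=0): S=51.9580, (K−S)⁺=30.0320, hold=29.5010 ⇒ V=30.0320 exercise | (k=7,j=1): S=60.7711, (K−S)⁺=21.2189, hold=20.6879 ⇒ V=21.2189 exercise | (k=7,j=2): S=71.0790, (K−S)⁺=10.9110, hold=10.4126 ⇒ V=10.9110 exercise | (k=7,j=3): S=83.1354, (K−S)⁺=0.0000, hold=2.4609 ⇒ V=2.4609 continue | (k=7,j=4): S=97.2367, (K−S)⁺=0.0000, hold=0.0000 ⇒ V=0.0000 continue | (k=7,j=5): S=113.7299, (K−S)⁺=0.0000, hold=0.0000 ⇒ V=0.0000 continue | (k=7,j=6): S=133.0206, (K−S)⁺=0.0000, hold=0.0000 ⇒ V=0.0000 continue | (k=7,j=7): S=155.5834, (K−S)⁺=0.0000, hold=0.0000 ⇒ V=0.0000 continue  boundary S*=71.0790
step 6: (k=6,j=0): S=56.1920, (K−S)⁺=25.7980, hold=25.2669 ⇒ V=25.7980 exercise | (k=6,j=1): S=65.7233, (K−S)⁺=16.2667, hold=15.7357 ⇒ V=16.2667 exercise | (k=6,j=2): S=76.8712, (K−S)⁺=5.1188, hold=6.4580 ⇒ V=6.4580 continue | (k=6,j=3): S=89.9100, (K−S)⁺=0.0000, hold=1.1687 ⇒ V=1.1687 continue | (k=6,j=4): S=105.1604, (K−S)⁺=0.0000, hold=0.0000 ⇒ V=0.0000 continue | (k=6,j=5): S=122.9976, (K−S)⁺=0.0000, hold=0.0000 ⇒ V=0.0000 continue | (k=6,j=6): S=143.8604, (K−S)⁺=0.0000, hold=0.0000 ⇒ V=0.0000 continue  boundary S*=65.7233
step 5: (k=5,j=0): S=60.7711, (K−S)⁺=21.2189, hold=20.6879 ⇒ V=21.2189 exercise | (k=5,j=1): S=71.0790, (K−S)⁺=10.9110, hold=11.0745 ⇒ V=11.0745 continue | (k=5,j=2): S=83.1354, (K−S)⁺=0.0000, hold=3.6731 ⇒ V=3.6731 continue | (k=5,j=3): S=97.2367, (K−S)⁺=0.0000, hold=0.5550 ⇒ V=0.5550 continue | (k=5,j=4): S=113.7299, (K−S)⁺=0.0000, hold=0.0000 ⇒ V=0.0000 continue | (k=5,j=5): S=133.0206, (K−S)⁺=0.0000, hold=0.0000 ⇒ V=0.0000 continue  boundary S*=60.7711
step 4: (k=4,j=0): S=65.7233, (K−S)⁺=16.2667, hold=15.8205 ⇒ V=16.2667 exercise | (k=4,j=1): S=76.8712, (K−S)⁺=5.1188, hold=7.1643 ⇒ V=7.1643 continue | (k=4,j=2): S=89.9100, (K−S)⁺=0.0000, hold=2.0323 ⇒ V=2.0323 continue | (k=4,j=3): S=105.1604, (K−S)⁺=0.0000, hold=0.2636 ⇒ V=0.2636 continue | (k=4,j=4): S=122.9976, (K−S)⁺=0.0000, hold=0.0000 ⇒ V=0.0000 continue  boundary S*=65.7233
step 3: (k=3,j=0): S=71.0790, (K−S)⁺=10.9110, hold=11.4408 ⇒ V=11.4408 continue | (k=3,j=1): S=83.1354, (K−S)⁺=0.0000, hold=4.4564 ⇒ V=4.4564 continue | (k=3,j=2): S=97.2367, (K−S)⁺=0.0000, hold=1.1019 ⇒ V=1.1019 continue | (k=3,j=3): S=113.7299, (K−S)⁺=0.0000, hold=0.1252 ⇒ V=0.1252 continue  boundary S*=-
step 2: (k=2,j=0): S=76.8712, (K−S)⁺=5.1188, hold=7.7445 ⇒ V=7.7445 continue | (k=2,j=1): S=89.9100, (K−S)⁺=0.0000, hold=2.6878 ⇒ V=2.6878 continue | (k=2,j=2): S=105.1604, (K−S)⁺=0.0000, hold=0.5882 ⇒ V=0.5882 continue  boundary S*=-
step 1: (k=1,j=0): S=83.1354, (K−S)⁺=0.0000, hold=5.0719 ⇒ V=5.0719 continue | (k=1,j=1): S=97.2367, (K−S)⁺=0.0000, hold=1.5815 ⇒ V=1.5815 continue  boundary S*=-
step 0: (k=0,j=0): S=89.9100, (K−S)⁺=0.0000, hold=3.2289 ⇒ V=3.2289 continue  boundary S*=-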